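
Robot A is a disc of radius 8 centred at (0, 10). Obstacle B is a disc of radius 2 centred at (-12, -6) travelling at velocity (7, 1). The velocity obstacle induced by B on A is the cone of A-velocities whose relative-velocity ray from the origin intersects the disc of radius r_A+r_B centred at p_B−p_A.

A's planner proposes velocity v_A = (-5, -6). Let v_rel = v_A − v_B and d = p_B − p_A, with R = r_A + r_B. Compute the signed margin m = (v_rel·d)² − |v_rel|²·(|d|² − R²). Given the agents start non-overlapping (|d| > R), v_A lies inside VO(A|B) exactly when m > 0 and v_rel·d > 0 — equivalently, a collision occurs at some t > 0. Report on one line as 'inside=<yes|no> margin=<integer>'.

d = (-12, -16),  |d|² = 400;  R = 8+2 = 10,  c = 400−10² = 300
v_rel = (-12, -7),  |v_rel|² = 193;  v_rel·d = (-12)·(-12) + (-7)·(-16) = 256
193·t² − 512·t + 300 = 0  ⇒  m = 256² − 193·300 = 7636
m = 7636 > 0,  v_rel·d = 256 > 0  ⇒  inside

inside=yes margin=7636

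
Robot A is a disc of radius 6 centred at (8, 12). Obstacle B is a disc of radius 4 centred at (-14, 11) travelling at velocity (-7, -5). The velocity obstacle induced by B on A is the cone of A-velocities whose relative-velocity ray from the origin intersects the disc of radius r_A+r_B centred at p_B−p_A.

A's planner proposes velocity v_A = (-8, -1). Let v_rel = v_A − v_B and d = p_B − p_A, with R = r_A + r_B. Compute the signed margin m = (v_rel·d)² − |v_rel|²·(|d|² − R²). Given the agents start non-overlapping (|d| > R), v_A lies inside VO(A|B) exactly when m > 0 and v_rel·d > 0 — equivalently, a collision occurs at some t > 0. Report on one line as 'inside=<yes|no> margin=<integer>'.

d = (-22, -1),  |d|² = 485;  R = 6+4 = 10,  c = 485−10² = 385
v_rel = (-1, 4),  |v_rel|² = 17;  v_rel·d = (-1)·(-22) + (4)·(-1) = 18
17·t² − 36·t + 385 = 0  ⇒  m = 18² − 17·385 = -6221
m = -6221 < 0,  v_rel·d = 18 > 0  ⇒  outside

inside=no margin=-6221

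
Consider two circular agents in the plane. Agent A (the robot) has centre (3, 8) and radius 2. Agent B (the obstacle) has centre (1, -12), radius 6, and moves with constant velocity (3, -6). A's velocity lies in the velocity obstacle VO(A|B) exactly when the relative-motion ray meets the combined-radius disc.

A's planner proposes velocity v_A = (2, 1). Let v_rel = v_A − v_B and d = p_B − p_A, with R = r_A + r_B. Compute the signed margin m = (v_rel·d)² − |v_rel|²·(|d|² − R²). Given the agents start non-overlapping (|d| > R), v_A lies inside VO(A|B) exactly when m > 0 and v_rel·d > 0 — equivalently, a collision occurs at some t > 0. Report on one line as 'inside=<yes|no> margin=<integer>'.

d = (-2, -20),  |d|² = 404;  R = 2+6 = 8,  c = 404−8² = 340
v_rel = (-1, 7),  |v_rel|² = 50;  v_rel·d = (-1)·(-2) + (7)·(-20) = -138
50·t² + 276·t + 340 = 0  ⇒  m = (-138)² − 50·340 = 2044
m = 2044 > 0,  v_rel·d = -138 < 0  ⇒  outside

inside=no margin=2044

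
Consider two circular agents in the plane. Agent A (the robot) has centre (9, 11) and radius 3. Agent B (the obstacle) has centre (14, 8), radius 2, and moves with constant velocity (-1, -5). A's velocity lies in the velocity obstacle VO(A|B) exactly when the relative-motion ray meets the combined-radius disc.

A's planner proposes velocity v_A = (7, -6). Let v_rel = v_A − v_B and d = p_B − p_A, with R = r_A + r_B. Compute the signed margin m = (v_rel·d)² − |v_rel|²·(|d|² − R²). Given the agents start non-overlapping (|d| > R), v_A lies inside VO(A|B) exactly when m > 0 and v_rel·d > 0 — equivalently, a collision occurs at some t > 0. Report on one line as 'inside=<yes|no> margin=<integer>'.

d = (5, -3),  |d|² = 34;  R = 3+2 = 5,  c = 34−5² = 9
v_rel = (8, -1),  |v_rel|² = 65;  v_rel·d = (8)·(5) + (-1)·(-3) = 43
65·t² − 86·t + 9 = 0  ⇒  m = 43² − 65·9 = 1264
m = 1264 > 0,  v_rel·d = 43 > 0  ⇒  inside

inside=yes margin=1264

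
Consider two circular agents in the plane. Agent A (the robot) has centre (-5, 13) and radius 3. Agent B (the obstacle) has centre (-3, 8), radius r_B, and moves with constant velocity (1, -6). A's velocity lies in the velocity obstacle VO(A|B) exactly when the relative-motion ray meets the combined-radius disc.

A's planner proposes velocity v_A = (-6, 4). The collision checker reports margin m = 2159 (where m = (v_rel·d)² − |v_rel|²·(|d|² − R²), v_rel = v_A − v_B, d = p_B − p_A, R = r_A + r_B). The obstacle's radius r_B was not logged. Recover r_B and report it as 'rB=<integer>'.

m = 2159
d = (2, -5);  v_rel = (-7, 10),  |v_rel|² = 149
v_rel×d = (-7)·(-5) − (10)·(2) = 15
since m = R²·149 − 15²:  R² = (225 + 2159) / 149 = 16
R = √16 = 4  ⇒  r_B = 4 − 3 = 1

rB=1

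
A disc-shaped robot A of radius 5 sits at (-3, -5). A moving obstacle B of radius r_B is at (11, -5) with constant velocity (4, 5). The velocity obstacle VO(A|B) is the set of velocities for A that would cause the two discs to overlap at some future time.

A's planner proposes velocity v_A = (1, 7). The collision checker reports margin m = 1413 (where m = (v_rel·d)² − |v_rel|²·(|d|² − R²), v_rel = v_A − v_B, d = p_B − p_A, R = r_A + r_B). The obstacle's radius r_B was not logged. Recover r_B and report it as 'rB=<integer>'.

m = 1413
d = (14, 0);  v_rel = (-3, 2),  |v_rel|² = 13
v_rel×d = (-3)·(0) − (2)·(14) = -28
since m = R²·13 − (-28)²:  R² = (784 + 1413) / 13 = 169
R = √169 = 13  ⇒  r_B = 13 − 5 = 8

rB=8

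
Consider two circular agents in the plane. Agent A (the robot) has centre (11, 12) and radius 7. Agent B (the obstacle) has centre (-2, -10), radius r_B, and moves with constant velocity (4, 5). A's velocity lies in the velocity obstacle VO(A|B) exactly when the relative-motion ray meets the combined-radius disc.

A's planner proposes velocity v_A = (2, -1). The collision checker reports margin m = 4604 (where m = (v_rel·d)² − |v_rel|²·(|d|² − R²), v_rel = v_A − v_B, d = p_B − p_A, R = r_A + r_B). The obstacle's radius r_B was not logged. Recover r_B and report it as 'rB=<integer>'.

m = 4604
d = (-13, -22);  v_rel = (-2, -6),  |v_rel|² = 40
v_rel×d = (-2)·(-22) − (-6)·(-13) = -34
since m = R²·40 − (-34)²:  R² = (1156 + 4604) / 40 = 144
R = √144 = 12  ⇒  r_B = 12 − 7 = 5

rB=5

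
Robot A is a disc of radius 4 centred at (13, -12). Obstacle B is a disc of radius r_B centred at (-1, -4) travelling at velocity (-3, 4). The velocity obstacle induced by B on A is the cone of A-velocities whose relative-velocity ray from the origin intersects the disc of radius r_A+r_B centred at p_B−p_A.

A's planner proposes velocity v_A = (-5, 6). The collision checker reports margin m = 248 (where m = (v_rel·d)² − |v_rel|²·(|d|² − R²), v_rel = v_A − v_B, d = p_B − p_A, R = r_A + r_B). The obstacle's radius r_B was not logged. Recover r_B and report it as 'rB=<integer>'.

m = 248
d = (-14, 8);  v_rel = (-2, 2),  |v_rel|² = 8
v_rel×d = (-2)·(8) − (2)·(-14) = 12
since m = R²·8 − 12²:  R² = (144 + 248) / 8 = 49
R = √49 = 7  ⇒  r_B = 7 − 4 = 3

rB=3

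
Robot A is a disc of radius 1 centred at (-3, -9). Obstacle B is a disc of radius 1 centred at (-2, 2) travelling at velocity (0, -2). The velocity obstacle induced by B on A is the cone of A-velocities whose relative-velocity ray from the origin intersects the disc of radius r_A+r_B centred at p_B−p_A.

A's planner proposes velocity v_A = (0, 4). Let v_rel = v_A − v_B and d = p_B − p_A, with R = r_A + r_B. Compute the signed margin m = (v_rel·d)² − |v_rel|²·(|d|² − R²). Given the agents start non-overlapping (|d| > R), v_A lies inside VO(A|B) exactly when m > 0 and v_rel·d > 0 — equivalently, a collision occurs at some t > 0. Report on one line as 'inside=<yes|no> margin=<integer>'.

d = (1, 11),  |d|² = 122;  R = 1+1 = 2,  c = 122−2² = 118
v_rel = (0, 6),  |v_rel|² = 36;  v_rel·d = (0)·(1) + (6)·(11) = 66
36·t² − 132·t + 118 = 0  ⇒  m = 66² − 36·118 = 108
m = 108 > 0,  v_rel·d = 66 > 0  ⇒  inside

inside=yes margin=108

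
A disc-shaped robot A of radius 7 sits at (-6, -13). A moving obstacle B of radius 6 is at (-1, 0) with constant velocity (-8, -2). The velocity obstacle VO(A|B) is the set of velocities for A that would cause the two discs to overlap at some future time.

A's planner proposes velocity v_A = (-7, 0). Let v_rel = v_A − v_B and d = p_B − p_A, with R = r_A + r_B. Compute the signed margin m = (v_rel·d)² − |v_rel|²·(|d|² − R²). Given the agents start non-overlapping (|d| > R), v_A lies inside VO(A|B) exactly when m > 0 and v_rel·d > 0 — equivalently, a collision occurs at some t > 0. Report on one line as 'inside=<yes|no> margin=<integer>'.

d = (5, 13),  |d|² = 194;  R = 7+6 = 13,  c = 194−13² = 25
v_rel = (1, 2),  |v_rel|² = 5;  v_rel·d = (1)·(5) + (2)·(13) = 31
5·t² − 62·t + 25 = 0  ⇒  m = 31² − 5·25 = 836
m = 836 > 0,  v_rel·d = 31 > 0  ⇒  inside

inside=yes margin=836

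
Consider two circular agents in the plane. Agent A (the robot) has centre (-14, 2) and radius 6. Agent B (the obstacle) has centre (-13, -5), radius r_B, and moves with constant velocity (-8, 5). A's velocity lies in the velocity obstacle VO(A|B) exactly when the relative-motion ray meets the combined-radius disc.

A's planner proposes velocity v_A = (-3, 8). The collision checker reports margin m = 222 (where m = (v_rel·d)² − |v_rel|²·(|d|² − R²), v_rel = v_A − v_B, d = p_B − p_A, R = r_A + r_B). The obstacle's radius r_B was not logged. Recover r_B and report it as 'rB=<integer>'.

m = 222
d = (1, -7);  v_rel = (5, 3),  |v_rel|² = 34
v_rel×d = (5)·(-7) − (3)·(1) = -38
since m = R²·34 − (-38)²:  R² = (1444 + 222) / 34 = 49
R = √49 = 7  ⇒  r_B = 7 − 6 = 1

rB=1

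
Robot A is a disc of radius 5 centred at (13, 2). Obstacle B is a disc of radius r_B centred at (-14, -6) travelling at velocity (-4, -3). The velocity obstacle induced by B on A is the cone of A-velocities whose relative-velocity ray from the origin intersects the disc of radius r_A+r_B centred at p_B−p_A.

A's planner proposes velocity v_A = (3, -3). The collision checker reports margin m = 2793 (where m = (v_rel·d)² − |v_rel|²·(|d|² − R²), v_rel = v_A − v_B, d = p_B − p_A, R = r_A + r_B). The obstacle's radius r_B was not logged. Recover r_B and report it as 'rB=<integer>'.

m = 2793
d = (-27, -8);  v_rel = (7, 0),  |v_rel|² = 49
v_rel×d = (7)·(-8) − (0)·(-27) = -56
since m = R²·49 − (-56)²:  R² = (3136 + 2793) / 49 = 121
R = √121 = 11  ⇒  r_B = 11 − 5 = 6

rB=6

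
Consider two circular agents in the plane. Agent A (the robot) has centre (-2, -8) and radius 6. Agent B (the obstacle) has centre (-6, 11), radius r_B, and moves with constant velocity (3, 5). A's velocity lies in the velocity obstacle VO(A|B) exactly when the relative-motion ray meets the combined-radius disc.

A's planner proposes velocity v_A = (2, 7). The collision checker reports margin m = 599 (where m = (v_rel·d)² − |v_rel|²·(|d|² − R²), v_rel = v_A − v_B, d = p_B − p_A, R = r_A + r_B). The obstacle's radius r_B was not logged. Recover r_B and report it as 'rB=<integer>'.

m = 599
d = (-4, 19);  v_rel = (-1, 2),  |v_rel|² = 5
v_rel×d = (-1)·(19) − (2)·(-4) = -11
since m = R²·5 − (-11)²:  R² = (121 + 599) / 5 = 144
R = √144 = 12  ⇒  r_B = 12 − 6 = 6

rB=6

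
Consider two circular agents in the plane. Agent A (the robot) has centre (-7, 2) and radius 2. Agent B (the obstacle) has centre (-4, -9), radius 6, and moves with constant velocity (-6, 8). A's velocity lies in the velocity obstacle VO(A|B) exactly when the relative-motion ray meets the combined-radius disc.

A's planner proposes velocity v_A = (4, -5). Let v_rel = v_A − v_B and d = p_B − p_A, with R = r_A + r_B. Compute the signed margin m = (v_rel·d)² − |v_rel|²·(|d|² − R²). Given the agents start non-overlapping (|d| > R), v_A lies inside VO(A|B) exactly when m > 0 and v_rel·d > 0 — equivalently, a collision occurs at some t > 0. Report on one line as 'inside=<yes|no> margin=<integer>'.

d = (3, -11),  |d|² = 130;  R = 2+6 = 8,  c = 130−8² = 66
v_rel = (10, -13),  |v_rel|² = 269;  v_rel·d = (10)·(3) + (-13)·(-11) = 173
269·t² − 346·t + 66 = 0  ⇒  m = 173² − 269·66 = 12175
m = 12175 > 0,  v_rel·d = 173 > 0  ⇒  inside

inside=yes margin=12175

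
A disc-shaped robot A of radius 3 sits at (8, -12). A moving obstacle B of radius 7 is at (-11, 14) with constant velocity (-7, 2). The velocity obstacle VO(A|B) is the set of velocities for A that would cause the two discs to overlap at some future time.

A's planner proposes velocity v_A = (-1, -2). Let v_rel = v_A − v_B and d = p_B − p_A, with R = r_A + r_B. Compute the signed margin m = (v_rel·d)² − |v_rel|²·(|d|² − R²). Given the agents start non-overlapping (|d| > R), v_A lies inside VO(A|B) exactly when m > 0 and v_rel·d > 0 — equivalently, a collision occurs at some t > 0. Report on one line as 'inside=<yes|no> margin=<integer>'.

d = (-19, 26),  |d|² = 1037;  R = 3+7 = 10,  c = 1037−10² = 937
v_rel = (6, -4),  |v_rel|² = 52;  v_rel·d = (6)·(-19) + (-4)·(26) = -218
52·t² + 436·t + 937 = 0  ⇒  m = (-218)² − 52·937 = -1200
m = -1200 < 0,  v_rel·d = -218 < 0  ⇒  outside

inside=no margin=-1200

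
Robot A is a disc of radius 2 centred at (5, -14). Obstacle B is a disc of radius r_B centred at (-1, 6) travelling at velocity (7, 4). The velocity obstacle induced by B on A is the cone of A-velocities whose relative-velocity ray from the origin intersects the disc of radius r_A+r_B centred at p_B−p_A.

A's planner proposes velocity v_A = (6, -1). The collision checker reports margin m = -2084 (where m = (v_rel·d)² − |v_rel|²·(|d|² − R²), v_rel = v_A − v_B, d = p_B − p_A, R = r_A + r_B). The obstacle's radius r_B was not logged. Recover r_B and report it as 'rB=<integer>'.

m = -2084
d = (-6, 20);  v_rel = (-1, -5),  |v_rel|² = 26
v_rel×d = (-1)·(20) − (-5)·(-6) = -50
since m = R²·26 − (-50)²:  R² = (2500 + -2084) / 26 = 16
R = √16 = 4  ⇒  r_B = 4 − 2 = 2

rB=2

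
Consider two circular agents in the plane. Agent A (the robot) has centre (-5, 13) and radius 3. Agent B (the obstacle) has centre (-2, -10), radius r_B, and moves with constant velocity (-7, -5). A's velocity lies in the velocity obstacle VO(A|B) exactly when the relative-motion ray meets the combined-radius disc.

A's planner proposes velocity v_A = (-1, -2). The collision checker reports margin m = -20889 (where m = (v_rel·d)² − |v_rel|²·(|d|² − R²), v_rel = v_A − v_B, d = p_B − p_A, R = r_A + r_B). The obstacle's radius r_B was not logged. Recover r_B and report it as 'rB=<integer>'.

m = -20889
d = (3, -23);  v_rel = (6, 3),  |v_rel|² = 45
v_rel×d = (6)·(-23) − (3)·(3) = -147
since m = R²·45 − (-147)²:  R² = (21609 + -20889) / 45 = 16
R = √16 = 4  ⇒  r_B = 4 − 3 = 1

rB=1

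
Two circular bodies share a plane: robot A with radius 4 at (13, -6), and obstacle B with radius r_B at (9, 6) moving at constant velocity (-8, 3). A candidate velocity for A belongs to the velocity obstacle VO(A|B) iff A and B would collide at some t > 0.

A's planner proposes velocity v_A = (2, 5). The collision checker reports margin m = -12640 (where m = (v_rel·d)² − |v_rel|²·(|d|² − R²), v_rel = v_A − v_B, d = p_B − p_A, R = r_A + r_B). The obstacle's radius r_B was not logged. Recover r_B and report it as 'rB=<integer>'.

m = -12640
d = (-4, 12);  v_rel = (10, 2),  |v_rel|² = 104
v_rel×d = (10)·(12) − (2)·(-4) = 128
since m = R²·104 − 128²:  R² = (16384 + -12640) / 104 = 36
R = √36 = 6  ⇒  r_B = 6 − 4 = 2

rB=2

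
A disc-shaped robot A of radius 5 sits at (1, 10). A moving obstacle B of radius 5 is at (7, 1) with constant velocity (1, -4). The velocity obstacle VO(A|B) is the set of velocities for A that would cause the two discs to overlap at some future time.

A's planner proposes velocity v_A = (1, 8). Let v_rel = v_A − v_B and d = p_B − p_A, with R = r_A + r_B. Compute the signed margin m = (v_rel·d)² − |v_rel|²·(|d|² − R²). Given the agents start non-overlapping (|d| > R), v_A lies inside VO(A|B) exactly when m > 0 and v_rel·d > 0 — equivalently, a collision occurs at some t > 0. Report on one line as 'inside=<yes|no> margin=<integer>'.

d = (6, -9),  |d|² = 117;  R = 5+5 = 10,  c = 117−10² = 17
v_rel = (0, 12),  |v_rel|² = 144;  v_rel·d = (0)·(6) + (12)·(-9) = -108
144·t² + 216·t + 17 = 0  ⇒  m = (-108)² − 144·17 = 9216
m = 9216 > 0,  v_rel·d = -108 < 0  ⇒  outside

inside=no margin=9216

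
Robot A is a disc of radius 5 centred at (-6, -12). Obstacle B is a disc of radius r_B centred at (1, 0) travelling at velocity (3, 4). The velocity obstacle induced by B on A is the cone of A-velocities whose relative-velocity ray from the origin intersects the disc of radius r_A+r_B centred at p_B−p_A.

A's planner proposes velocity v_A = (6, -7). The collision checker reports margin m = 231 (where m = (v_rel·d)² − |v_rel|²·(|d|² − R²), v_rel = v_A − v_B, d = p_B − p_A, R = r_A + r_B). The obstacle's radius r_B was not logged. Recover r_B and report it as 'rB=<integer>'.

m = 231
d = (7, 12);  v_rel = (3, -11),  |v_rel|² = 130
v_rel×d = (3)·(12) − (-11)·(7) = 113
since m = R²·130 − 113²:  R² = (12769 + 231) / 130 = 100
R = √100 = 10  ⇒  r_B = 10 − 5 = 5

rB=5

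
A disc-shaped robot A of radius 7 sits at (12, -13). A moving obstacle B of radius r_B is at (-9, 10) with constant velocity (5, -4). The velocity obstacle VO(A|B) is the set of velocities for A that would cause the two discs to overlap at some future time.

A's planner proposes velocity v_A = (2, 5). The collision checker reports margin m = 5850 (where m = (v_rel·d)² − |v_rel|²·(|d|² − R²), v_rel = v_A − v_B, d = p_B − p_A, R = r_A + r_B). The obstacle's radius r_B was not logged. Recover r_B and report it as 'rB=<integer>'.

m = 5850
d = (-21, 23);  v_rel = (-3, 9),  |v_rel|² = 90
v_rel×d = (-3)·(23) − (9)·(-21) = 120
since m = R²·90 − 120²:  R² = (14400 + 5850) / 90 = 225
R = √225 = 15  ⇒  r_B = 15 − 7 = 8

rB=8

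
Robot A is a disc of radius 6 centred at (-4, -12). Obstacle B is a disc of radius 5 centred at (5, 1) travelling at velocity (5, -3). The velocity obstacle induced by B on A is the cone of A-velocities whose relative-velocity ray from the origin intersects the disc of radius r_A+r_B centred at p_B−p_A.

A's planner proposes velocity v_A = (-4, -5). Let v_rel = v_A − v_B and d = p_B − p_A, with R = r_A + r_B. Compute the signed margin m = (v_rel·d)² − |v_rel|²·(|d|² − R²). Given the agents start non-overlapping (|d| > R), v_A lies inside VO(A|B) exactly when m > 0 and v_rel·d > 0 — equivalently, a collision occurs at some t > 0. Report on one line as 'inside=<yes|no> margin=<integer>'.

d = (9, 13),  |d|² = 250;  R = 6+5 = 11,  c = 250−11² = 129
v_rel = (-9, -2),  |v_rel|² = 85;  v_rel·d = (-9)·(9) + (-2)·(13) = -107
85·t² + 214·t + 129 = 0  ⇒  m = (-107)² − 85·129 = 484
m = 484 > 0,  v_rel·d = -107 < 0  ⇒  outside

inside=no margin=484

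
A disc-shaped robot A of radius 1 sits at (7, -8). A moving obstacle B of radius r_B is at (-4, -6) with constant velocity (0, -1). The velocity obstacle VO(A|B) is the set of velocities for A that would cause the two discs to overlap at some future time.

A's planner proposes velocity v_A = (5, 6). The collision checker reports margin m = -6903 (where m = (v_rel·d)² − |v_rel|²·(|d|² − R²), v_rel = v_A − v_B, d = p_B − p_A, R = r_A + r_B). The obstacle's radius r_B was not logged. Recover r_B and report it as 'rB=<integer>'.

m = -6903
d = (-11, 2);  v_rel = (5, 7),  |v_rel|² = 74
v_rel×d = (5)·(2) − (7)·(-11) = 87
since m = R²·74 − 87²:  R² = (7569 + -6903) / 74 = 9
R = √9 = 3  ⇒  r_B = 3 − 1 = 2

rB=2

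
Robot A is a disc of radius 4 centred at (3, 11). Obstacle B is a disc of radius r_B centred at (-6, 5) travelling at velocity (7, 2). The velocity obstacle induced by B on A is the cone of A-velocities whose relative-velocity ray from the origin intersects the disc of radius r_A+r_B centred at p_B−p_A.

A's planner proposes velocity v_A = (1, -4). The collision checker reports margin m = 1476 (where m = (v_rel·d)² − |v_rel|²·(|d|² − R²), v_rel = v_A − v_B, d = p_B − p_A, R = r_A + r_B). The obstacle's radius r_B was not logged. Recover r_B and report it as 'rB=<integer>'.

m = 1476
d = (-9, -6);  v_rel = (-6, -6),  |v_rel|² = 72
v_rel×d = (-6)·(-6) − (-6)·(-9) = -18
since m = R²·72 − (-18)²:  R² = (324 + 1476) / 72 = 25
R = √25 = 5  ⇒  r_B = 5 − 4 = 1

rB=1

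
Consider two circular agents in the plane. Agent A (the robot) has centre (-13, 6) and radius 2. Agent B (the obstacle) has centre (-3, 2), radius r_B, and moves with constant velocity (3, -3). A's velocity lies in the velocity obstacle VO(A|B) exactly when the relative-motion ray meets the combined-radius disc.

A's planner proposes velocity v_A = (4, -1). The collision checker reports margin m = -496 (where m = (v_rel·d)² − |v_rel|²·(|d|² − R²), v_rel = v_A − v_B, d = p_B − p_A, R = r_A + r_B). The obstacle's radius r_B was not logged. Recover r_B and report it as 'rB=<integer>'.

m = -496
d = (10, -4);  v_rel = (1, 2),  |v_rel|² = 5
v_rel×d = (1)·(-4) − (2)·(10) = -24
since m = R²·5 − (-24)²:  R² = (576 + -496) / 5 = 16
R = √16 = 4  ⇒  r_B = 4 − 2 = 2

rB=2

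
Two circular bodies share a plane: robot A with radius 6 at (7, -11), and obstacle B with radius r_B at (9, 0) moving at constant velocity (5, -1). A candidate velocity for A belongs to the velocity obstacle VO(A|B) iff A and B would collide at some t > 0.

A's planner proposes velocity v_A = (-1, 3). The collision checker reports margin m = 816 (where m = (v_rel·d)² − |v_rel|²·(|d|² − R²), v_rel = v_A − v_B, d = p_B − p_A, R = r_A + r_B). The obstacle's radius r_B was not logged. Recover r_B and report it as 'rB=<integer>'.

m = 816
d = (2, 11);  v_rel = (-6, 4),  |v_rel|² = 52
v_rel×d = (-6)·(11) − (4)·(2) = -74
since m = R²·52 − (-74)²:  R² = (5476 + 816) / 52 = 121
R = √121 = 11  ⇒  r_B = 11 − 6 = 5

rB=5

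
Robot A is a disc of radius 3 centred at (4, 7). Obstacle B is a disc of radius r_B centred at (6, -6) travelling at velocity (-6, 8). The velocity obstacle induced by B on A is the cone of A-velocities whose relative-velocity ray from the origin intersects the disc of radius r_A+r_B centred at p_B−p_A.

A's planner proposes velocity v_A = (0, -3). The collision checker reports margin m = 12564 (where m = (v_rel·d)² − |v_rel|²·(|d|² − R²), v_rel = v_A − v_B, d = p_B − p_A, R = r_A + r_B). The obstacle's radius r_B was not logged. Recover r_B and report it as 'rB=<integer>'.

m = 12564
d = (2, -13);  v_rel = (6, -11),  |v_rel|² = 157
v_rel×d = (6)·(-13) − (-11)·(2) = -56
since m = R²·157 − (-56)²:  R² = (3136 + 12564) / 157 = 100
R = √100 = 10  ⇒  r_B = 10 − 3 = 7

rB=7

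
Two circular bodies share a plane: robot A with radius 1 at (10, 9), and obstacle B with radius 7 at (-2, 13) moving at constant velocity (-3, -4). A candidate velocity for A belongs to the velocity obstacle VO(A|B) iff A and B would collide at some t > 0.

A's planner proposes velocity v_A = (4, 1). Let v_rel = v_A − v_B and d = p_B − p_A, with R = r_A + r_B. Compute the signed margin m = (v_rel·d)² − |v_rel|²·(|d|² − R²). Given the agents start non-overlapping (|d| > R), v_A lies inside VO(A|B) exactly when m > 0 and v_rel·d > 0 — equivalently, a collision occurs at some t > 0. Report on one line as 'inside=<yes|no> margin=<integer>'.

d = (-12, 4),  |d|² = 160;  R = 1+7 = 8,  c = 160−8² = 96
v_rel = (7, 5),  |v_rel|² = 74;  v_rel·d = (7)·(-12) + (5)·(4) = -64
74·t² + 128·t + 96 = 0  ⇒  m = (-64)² − 74·96 = -3008
m = -3008 < 0,  v_rel·d = -64 < 0  ⇒  outside

inside=no margin=-3008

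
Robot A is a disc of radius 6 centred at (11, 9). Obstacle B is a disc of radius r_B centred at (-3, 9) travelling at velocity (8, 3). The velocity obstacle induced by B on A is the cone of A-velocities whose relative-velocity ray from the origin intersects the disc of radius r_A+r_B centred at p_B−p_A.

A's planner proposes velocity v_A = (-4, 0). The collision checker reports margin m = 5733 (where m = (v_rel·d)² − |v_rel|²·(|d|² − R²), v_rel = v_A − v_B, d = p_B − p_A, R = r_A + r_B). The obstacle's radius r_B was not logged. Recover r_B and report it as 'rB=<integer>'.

m = 5733
d = (-14, 0);  v_rel = (-12, -3),  |v_rel|² = 153
v_rel×d = (-12)·(0) − (-3)·(-14) = -42
since m = R²·153 − (-42)²:  R² = (1764 + 5733) / 153 = 49
R = √49 = 7  ⇒  r_B = 7 − 6 = 1

rB=1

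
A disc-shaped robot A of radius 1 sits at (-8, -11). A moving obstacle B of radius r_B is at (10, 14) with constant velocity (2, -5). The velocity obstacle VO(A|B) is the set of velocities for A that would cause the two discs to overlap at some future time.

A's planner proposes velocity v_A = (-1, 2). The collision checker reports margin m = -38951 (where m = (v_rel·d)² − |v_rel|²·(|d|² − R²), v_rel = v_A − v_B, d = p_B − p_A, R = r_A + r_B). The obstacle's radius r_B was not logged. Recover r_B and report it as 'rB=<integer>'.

m = -38951
d = (18, 25);  v_rel = (-3, 7),  |v_rel|² = 58
v_rel×d = (-3)·(25) − (7)·(18) = -201
since m = R²·58 − (-201)²:  R² = (40401 + -38951) / 58 = 25
R = √25 = 5  ⇒  r_B = 5 − 1 = 4

rB=4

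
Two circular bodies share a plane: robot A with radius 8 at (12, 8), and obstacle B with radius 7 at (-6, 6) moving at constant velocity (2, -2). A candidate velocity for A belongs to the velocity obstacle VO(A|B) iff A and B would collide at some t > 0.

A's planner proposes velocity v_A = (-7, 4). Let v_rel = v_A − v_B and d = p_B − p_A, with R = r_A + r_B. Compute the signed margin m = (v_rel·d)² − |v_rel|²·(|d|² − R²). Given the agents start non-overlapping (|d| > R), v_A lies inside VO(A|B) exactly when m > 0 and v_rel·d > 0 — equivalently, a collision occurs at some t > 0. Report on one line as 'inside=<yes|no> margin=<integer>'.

d = (-18, -2),  |d|² = 328;  R = 8+7 = 15,  c = 328−15² = 103
v_rel = (-9, 6),  |v_rel|² = 117;  v_rel·d = (-9)·(-18) + (6)·(-2) = 150
117·t² − 300·t + 103 = 0  ⇒  m = 150² − 117·103 = 10449
m = 10449 > 0,  v_rel·d = 150 > 0  ⇒  inside

inside=yes margin=10449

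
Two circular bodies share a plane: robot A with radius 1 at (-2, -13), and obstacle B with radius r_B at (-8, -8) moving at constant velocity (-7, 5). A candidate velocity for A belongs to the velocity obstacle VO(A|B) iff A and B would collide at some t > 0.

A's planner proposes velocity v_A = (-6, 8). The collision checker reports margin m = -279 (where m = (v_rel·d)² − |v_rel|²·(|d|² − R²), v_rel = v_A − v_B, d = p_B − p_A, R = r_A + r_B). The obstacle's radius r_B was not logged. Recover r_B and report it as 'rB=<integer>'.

m = -279
d = (-6, 5);  v_rel = (1, 3),  |v_rel|² = 10
v_rel×d = (1)·(5) − (3)·(-6) = 23
since m = R²·10 − 23²:  R² = (529 + -279) / 10 = 25
R = √25 = 5  ⇒  r_B = 5 − 1 = 4

rB=4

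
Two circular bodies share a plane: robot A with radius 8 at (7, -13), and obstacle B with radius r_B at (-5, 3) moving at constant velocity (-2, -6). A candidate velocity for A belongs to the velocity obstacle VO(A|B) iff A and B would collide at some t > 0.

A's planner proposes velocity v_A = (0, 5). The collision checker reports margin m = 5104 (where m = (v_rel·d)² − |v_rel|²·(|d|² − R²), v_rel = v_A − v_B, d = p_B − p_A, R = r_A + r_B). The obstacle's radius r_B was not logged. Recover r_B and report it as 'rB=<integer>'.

m = 5104
d = (-12, 16);  v_rel = (2, 11),  |v_rel|² = 125
v_rel×d = (2)·(16) − (11)·(-12) = 164
since m = R²·125 − 164²:  R² = (26896 + 5104) / 125 = 256
R = √256 = 16  ⇒  r_B = 16 − 8 = 8

rB=8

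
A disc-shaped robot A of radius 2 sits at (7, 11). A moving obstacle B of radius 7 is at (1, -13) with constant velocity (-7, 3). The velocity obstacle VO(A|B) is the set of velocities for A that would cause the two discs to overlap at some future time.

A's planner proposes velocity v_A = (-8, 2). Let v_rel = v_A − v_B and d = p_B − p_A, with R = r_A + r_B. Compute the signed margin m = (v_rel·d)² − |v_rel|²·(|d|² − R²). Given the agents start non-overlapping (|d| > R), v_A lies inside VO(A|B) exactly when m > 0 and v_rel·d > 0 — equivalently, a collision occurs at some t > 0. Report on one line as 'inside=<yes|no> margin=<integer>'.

d = (-6, -24),  |d|² = 612;  R = 2+7 = 9,  c = 612−9² = 531
v_rel = (-1, -1),  |v_rel|² = 2;  v_rel·d = (-1)·(-6) + (-1)·(-24) = 30
2·t² − 60·t + 531 = 0  ⇒  m = 30² − 2·531 = -162
m = -162 < 0,  v_rel·d = 30 > 0  ⇒  outside

inside=no margin=-162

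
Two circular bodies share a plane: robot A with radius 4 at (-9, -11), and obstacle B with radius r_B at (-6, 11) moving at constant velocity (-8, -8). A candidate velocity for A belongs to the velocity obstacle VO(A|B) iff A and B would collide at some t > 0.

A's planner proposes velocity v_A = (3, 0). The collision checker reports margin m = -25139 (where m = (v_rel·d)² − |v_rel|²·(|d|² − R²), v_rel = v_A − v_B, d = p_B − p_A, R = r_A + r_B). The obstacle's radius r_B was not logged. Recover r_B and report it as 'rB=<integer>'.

m = -25139
d = (3, 22);  v_rel = (11, 8),  |v_rel|² = 185
v_rel×d = (11)·(22) − (8)·(3) = 218
since m = R²·185 − 218²:  R² = (47524 + -25139) / 185 = 121
R = √121 = 11  ⇒  r_B = 11 − 4 = 7

rB=7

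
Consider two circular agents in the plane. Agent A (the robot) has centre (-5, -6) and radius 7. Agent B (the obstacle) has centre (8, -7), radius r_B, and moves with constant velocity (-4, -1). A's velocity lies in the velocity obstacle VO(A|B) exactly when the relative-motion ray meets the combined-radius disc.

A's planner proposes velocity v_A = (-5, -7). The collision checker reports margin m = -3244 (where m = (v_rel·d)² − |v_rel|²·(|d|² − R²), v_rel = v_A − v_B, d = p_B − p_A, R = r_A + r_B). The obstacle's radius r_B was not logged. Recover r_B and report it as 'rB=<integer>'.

m = -3244
d = (13, -1);  v_rel = (-1, -6),  |v_rel|² = 37
v_rel×d = (-1)·(-1) − (-6)·(13) = 79
since m = R²·37 − 79²:  R² = (6241 + -3244) / 37 = 81
R = √81 = 9  ⇒  r_B = 9 − 7 = 2

rB=2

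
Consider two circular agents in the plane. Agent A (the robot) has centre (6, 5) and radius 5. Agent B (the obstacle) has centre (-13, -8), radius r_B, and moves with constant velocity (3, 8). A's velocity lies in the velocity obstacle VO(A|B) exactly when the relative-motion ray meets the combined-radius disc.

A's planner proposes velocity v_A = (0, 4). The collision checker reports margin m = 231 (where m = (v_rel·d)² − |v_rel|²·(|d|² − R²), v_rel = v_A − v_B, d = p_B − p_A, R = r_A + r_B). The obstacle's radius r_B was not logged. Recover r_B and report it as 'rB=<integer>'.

m = 231
d = (-19, -13);  v_rel = (-3, -4),  |v_rel|² = 25
v_rel×d = (-3)·(-13) − (-4)·(-19) = -37
since m = R²·25 − (-37)²:  R² = (1369 + 231) / 25 = 64
R = √64 = 8  ⇒  r_B = 8 − 5 = 3

rB=3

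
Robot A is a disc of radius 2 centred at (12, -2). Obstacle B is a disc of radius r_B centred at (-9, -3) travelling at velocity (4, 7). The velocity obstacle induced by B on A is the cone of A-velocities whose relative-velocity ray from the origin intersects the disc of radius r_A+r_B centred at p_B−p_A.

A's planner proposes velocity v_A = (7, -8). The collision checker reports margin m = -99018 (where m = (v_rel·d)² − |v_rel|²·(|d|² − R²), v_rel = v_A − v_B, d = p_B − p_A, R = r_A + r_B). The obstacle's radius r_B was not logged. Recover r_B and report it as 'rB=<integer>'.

m = -99018
d = (-21, -1);  v_rel = (3, -15),  |v_rel|² = 234
v_rel×d = (3)·(-1) − (-15)·(-21) = -318
since m = R²·234 − (-318)²:  R² = (101124 + -99018) / 234 = 9
R = √9 = 3  ⇒  r_B = 3 − 2 = 1

rB=1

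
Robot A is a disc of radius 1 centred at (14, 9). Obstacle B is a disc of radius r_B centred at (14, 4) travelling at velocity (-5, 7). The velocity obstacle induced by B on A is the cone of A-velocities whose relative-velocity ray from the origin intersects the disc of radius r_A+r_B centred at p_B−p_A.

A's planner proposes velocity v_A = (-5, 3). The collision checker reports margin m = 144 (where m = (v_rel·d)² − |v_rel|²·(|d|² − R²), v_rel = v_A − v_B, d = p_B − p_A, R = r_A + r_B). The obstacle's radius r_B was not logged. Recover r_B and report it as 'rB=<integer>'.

m = 144
d = (0, -5);  v_rel = (0, -4),  |v_rel|² = 16
v_rel×d = (0)·(-5) − (-4)·(0) = 0
since m = R²·16 − 0²:  R² = (0 + 144) / 16 = 9
R = √9 = 3  ⇒  r_B = 3 − 1 = 2

rB=2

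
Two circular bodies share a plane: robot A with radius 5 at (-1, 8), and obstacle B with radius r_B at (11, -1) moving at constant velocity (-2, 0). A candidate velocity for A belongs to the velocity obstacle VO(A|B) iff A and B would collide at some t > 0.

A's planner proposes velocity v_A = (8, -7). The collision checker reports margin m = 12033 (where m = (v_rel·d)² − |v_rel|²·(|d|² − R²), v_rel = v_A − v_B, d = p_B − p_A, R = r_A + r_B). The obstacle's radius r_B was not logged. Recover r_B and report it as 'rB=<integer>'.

m = 12033
d = (12, -9);  v_rel = (10, -7),  |v_rel|² = 149
v_rel×d = (10)·(-9) − (-7)·(12) = -6
since m = R²·149 − (-6)²:  R² = (36 + 12033) / 149 = 81
R = √81 = 9  ⇒  r_B = 9 − 5 = 4

rB=4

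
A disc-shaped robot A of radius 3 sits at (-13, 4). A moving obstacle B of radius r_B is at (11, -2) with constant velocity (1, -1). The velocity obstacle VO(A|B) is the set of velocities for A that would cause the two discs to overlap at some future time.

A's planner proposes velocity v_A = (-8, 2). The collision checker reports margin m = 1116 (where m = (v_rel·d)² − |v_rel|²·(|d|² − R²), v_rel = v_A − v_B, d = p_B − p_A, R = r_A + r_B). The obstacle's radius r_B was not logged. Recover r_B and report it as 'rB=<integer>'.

m = 1116
d = (24, -6);  v_rel = (-9, 3),  |v_rel|² = 90
v_rel×d = (-9)·(-6) − (3)·(24) = -18
since m = R²·90 − (-18)²:  R² = (324 + 1116) / 90 = 16
R = √16 = 4  ⇒  r_B = 4 − 3 = 1

rB=1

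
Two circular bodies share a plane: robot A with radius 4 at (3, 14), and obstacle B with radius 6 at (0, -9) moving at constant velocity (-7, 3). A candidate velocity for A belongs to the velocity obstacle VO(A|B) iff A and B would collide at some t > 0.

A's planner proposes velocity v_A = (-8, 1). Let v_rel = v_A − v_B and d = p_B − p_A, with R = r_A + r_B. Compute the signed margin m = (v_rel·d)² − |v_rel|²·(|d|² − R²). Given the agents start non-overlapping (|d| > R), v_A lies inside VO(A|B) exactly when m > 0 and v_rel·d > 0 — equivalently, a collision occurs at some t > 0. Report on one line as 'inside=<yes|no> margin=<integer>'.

d = (-3, -23),  |d|² = 538;  R = 4+6 = 10,  c = 538−10² = 438
v_rel = (-1, -2),  |v_rel|² = 5;  v_rel·d = (-1)·(-3) + (-2)·(-23) = 49
5·t² − 98·t + 438 = 0  ⇒  m = 49² − 5·438 = 211
m = 211 > 0,  v_rel·d = 49 > 0  ⇒  inside

inside=yes margin=211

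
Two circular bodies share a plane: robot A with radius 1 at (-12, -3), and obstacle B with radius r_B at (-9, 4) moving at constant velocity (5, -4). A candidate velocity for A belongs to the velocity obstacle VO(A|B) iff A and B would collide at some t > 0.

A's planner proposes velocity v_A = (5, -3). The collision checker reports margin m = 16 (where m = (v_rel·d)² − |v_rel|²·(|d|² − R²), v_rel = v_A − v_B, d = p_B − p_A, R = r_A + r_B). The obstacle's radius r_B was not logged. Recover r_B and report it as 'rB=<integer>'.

m = 16
d = (3, 7);  v_rel = (0, 1),  |v_rel|² = 1
v_rel×d = (0)·(7) − (1)·(3) = -3
since m = R²·1 − (-3)²:  R² = (9 + 16) / 1 = 25
R = √25 = 5  ⇒  r_B = 5 − 1 = 4

rB=4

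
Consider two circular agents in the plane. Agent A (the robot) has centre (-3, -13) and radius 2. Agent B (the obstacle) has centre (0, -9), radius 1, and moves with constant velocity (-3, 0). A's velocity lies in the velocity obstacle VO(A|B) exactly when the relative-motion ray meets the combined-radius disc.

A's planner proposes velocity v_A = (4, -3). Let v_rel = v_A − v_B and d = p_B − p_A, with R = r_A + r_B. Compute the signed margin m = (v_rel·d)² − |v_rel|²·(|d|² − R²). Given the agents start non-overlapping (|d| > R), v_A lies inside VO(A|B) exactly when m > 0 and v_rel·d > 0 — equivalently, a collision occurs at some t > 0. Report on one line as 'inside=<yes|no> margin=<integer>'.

d = (3, 4),  |d|² = 25;  R = 2+1 = 3,  c = 25−3² = 16
v_rel = (7, -3),  |v_rel|² = 58;  v_rel·d = (7)·(3) + (-3)·(4) = 9
58·t² − 18·t + 16 = 0  ⇒  m = 9² − 58·16 = -847
m = -847 < 0,  v_rel·d = 9 > 0  ⇒  outside

inside=no margin=-847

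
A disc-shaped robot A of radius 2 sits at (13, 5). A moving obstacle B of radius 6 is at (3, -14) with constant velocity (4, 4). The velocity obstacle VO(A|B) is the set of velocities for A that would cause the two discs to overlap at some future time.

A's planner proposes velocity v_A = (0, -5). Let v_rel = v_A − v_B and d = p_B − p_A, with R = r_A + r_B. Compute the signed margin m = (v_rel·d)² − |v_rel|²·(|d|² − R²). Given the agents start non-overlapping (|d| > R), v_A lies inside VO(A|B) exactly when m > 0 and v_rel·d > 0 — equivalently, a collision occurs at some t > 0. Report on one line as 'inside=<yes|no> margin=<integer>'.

d = (-10, -19),  |d|² = 461;  R = 2+6 = 8,  c = 461−8² = 397
v_rel = (-4, -9),  |v_rel|² = 97;  v_rel·d = (-4)·(-10) + (-9)·(-19) = 211
97·t² − 422·t + 397 = 0  ⇒  m = 211² − 97·397 = 6012
m = 6012 > 0,  v_rel·d = 211 > 0  ⇒  inside

inside=yes margin=6012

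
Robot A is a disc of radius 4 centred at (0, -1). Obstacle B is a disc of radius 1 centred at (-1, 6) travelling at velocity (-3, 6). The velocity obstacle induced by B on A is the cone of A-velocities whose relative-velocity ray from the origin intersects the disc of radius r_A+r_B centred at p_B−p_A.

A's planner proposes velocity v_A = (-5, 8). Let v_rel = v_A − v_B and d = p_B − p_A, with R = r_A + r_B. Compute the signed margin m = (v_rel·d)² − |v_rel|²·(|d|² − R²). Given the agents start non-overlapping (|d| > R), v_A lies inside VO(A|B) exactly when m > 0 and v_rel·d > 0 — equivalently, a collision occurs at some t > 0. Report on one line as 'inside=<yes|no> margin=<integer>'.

d = (-1, 7),  |d|² = 50;  R = 4+1 = 5,  c = 50−5² = 25
v_rel = (-2, 2),  |v_rel|² = 8;  v_rel·d = (-2)·(-1) + (2)·(7) = 16
8·t² − 32·t + 25 = 0  ⇒  m = 16² − 8·25 = 56
m = 56 > 0,  v_rel·d = 16 > 0  ⇒  inside

inside=yes margin=56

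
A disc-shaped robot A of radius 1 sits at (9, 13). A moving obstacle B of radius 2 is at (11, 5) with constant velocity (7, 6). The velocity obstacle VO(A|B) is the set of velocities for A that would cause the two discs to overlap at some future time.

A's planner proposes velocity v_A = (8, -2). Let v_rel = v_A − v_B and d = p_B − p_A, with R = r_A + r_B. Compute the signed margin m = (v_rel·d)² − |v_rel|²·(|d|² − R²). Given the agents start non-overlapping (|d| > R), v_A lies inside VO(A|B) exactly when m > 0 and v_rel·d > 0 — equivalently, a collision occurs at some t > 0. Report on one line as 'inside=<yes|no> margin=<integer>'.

d = (2, -8),  |d|² = 68;  R = 1+2 = 3,  c = 68−3² = 59
v_rel = (1, -8),  |v_rel|² = 65;  v_rel·d = (1)·(2) + (-8)·(-8) = 66
65·t² − 132·t + 59 = 0  ⇒  m = 66² − 65·59 = 521
m = 521 > 0,  v_rel·d = 66 > 0  ⇒  inside

inside=yes margin=521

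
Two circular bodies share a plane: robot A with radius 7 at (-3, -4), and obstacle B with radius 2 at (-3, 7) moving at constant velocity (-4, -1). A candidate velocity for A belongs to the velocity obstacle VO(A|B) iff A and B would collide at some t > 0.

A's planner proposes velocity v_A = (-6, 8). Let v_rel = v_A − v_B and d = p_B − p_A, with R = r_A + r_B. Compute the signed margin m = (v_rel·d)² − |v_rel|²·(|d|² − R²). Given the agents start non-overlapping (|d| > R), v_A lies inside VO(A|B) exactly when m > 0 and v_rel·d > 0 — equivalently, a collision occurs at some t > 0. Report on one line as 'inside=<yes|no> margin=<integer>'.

d = (0, 11),  |d|² = 121;  R = 7+2 = 9,  c = 121−9² = 40
v_rel = (-2, 9),  |v_rel|² = 85;  v_rel·d = (-2)·(0) + (9)·(11) = 99
85·t² − 198·t + 40 = 0  ⇒  m = 99² − 85·40 = 6401
m = 6401 > 0,  v_rel·d = 99 > 0  ⇒  inside

inside=yes margin=6401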